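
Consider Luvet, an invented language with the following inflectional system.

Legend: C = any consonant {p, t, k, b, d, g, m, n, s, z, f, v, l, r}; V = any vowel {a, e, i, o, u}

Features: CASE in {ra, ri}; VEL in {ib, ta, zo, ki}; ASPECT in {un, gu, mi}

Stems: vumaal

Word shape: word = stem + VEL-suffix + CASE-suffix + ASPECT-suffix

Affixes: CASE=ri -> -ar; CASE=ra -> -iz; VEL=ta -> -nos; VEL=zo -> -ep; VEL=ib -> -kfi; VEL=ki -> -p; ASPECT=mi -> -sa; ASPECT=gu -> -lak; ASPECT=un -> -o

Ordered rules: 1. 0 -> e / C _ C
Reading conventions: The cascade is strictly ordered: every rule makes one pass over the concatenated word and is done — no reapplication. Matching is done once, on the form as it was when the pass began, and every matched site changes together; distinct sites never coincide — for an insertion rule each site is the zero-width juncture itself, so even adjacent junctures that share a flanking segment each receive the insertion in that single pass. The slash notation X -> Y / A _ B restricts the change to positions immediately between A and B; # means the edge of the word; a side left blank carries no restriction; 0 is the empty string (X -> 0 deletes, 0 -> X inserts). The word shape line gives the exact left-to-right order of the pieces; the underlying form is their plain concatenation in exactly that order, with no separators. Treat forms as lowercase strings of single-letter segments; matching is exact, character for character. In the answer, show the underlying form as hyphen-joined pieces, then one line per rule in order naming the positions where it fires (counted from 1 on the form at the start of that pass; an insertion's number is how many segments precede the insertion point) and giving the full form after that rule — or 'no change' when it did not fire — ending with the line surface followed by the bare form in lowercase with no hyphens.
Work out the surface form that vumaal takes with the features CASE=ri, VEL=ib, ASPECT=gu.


underlying: vumaal-kfi-ar-lak
1. 0 -> e / C _ C: inserts after position(s) 6, 7, 11: vumaalekefiarelak
surface: vumaalekefiarelak


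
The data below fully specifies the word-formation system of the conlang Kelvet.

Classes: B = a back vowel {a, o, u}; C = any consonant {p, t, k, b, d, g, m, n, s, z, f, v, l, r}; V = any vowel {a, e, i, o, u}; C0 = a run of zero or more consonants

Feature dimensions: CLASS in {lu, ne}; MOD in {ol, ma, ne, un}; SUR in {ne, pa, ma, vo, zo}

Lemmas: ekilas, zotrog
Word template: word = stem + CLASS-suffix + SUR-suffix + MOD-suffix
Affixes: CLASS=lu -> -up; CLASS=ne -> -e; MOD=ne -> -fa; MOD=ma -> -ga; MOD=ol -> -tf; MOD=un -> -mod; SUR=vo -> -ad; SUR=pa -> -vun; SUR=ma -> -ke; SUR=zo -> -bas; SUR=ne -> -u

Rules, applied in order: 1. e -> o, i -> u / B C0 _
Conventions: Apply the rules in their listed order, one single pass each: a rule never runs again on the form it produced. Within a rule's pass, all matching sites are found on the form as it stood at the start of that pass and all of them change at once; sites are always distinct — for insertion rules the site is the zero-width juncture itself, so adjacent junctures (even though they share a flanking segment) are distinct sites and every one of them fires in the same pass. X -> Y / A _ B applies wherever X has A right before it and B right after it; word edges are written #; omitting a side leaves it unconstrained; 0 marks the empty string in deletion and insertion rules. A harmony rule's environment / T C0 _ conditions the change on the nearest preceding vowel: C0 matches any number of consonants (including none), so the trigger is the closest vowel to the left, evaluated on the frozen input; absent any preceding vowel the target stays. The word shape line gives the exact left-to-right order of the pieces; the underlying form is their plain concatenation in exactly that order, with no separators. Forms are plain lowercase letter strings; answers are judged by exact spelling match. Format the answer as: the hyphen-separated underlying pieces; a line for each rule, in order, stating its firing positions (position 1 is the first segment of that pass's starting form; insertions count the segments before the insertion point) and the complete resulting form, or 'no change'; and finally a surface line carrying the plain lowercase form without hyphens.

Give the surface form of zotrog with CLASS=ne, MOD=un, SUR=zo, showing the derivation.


underlying: zotrog-e-bas-mod
1. e -> o, i -> u / B C0 _: fires at position(s) 7: zotrogobasmod
surface: zotrogobasmod


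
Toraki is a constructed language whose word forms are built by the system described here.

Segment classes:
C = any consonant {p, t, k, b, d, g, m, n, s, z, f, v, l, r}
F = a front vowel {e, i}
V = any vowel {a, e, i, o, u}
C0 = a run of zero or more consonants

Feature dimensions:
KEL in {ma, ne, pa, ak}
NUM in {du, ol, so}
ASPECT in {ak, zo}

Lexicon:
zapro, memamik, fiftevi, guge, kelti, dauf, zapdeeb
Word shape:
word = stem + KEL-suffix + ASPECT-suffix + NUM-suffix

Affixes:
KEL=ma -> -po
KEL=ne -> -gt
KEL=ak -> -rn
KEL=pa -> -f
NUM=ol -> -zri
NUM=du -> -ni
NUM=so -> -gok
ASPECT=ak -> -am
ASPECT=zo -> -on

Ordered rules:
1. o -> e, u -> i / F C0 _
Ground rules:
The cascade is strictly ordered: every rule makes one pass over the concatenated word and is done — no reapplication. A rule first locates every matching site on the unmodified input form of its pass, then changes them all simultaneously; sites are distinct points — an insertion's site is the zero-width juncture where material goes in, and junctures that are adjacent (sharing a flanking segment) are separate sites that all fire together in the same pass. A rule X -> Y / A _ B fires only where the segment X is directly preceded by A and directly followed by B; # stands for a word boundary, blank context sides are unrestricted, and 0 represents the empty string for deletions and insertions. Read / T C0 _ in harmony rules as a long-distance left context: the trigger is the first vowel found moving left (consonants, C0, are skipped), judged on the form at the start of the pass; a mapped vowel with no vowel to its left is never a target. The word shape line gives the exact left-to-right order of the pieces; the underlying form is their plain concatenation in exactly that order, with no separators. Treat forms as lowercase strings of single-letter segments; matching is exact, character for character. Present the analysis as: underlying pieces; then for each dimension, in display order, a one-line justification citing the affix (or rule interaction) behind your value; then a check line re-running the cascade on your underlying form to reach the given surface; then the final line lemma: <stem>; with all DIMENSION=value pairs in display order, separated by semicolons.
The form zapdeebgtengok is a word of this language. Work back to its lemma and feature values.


underlying: zapdeeb-gt-on-gok
KEL=ne - signalled by the affix -gt
NUM=so - signalled by the affix -gok
ASPECT=zo - signalled by the affix -on
check: zapdeebgtongok -> zapdeebgtengok
lemma: zapdeeb; KEL=ne; NUM=so; ASPECT=zo


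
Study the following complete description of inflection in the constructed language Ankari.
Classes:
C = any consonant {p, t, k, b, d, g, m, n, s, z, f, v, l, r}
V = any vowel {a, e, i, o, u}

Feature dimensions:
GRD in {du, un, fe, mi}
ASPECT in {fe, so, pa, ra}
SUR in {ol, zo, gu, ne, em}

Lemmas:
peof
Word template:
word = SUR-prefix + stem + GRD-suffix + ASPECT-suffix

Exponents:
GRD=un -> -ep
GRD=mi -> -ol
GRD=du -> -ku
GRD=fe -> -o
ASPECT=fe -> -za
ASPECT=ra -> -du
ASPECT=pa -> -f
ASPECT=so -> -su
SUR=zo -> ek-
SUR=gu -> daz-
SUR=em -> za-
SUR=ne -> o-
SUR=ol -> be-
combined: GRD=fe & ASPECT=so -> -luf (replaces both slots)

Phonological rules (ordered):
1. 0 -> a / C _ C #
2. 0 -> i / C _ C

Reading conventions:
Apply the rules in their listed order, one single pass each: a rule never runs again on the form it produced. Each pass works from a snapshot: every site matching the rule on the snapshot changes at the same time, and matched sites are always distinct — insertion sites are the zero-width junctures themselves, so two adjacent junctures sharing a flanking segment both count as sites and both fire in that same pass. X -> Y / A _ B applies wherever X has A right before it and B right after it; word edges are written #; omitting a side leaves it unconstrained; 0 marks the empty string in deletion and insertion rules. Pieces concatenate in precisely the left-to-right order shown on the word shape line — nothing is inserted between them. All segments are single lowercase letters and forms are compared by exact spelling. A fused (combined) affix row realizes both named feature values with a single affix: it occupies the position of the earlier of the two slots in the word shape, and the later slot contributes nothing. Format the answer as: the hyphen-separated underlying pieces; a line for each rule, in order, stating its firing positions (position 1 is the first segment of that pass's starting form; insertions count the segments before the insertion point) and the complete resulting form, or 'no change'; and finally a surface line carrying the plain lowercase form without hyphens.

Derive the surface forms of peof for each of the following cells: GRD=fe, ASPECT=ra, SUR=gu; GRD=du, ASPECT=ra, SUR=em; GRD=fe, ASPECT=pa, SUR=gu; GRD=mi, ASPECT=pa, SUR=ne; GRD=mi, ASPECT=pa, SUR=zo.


cell GRD=fe, ASPECT=ra, SUR=gu:
underlying: daz-peof-o-du
1. 0 -> a / C _ C #: no change
2. 0 -> i / C _ C: inserts after position(s) 3: dazipeofodu
surface: dazipeofodu

cell GRD=du, ASPECT=ra, SUR=em:
underlying: za-peof-ku-du
1. 0 -> a / C _ C #: no change
2. 0 -> i / C _ C: inserts after position(s) 6: zapeofikudu
surface: zapeofikudu

cell GRD=fe, ASPECT=pa, SUR=gu:
underlying: daz-peof-o-f
1. 0 -> a / C _ C #: no change
2. 0 -> i / C _ C: inserts after position(s) 3: dazipeofof
surface: dazipeofof

cell GRD=mi, ASPECT=pa, SUR=ne:
underlying: o-peof-ol-f
1. 0 -> a / C _ C #: inserts after position(s) 7: opeofolaf
2. 0 -> i / C _ C: no change
surface: opeofolaf

cell GRD=mi, ASPECT=pa, SUR=zo:
underlying: ek-peof-ol-f
1. 0 -> a / C _ C #: inserts after position(s) 8: ekpeofolaf
2. 0 -> i / C _ C: inserts after position(s) 2: ekipeofolaf
surface: ekipeofolaf


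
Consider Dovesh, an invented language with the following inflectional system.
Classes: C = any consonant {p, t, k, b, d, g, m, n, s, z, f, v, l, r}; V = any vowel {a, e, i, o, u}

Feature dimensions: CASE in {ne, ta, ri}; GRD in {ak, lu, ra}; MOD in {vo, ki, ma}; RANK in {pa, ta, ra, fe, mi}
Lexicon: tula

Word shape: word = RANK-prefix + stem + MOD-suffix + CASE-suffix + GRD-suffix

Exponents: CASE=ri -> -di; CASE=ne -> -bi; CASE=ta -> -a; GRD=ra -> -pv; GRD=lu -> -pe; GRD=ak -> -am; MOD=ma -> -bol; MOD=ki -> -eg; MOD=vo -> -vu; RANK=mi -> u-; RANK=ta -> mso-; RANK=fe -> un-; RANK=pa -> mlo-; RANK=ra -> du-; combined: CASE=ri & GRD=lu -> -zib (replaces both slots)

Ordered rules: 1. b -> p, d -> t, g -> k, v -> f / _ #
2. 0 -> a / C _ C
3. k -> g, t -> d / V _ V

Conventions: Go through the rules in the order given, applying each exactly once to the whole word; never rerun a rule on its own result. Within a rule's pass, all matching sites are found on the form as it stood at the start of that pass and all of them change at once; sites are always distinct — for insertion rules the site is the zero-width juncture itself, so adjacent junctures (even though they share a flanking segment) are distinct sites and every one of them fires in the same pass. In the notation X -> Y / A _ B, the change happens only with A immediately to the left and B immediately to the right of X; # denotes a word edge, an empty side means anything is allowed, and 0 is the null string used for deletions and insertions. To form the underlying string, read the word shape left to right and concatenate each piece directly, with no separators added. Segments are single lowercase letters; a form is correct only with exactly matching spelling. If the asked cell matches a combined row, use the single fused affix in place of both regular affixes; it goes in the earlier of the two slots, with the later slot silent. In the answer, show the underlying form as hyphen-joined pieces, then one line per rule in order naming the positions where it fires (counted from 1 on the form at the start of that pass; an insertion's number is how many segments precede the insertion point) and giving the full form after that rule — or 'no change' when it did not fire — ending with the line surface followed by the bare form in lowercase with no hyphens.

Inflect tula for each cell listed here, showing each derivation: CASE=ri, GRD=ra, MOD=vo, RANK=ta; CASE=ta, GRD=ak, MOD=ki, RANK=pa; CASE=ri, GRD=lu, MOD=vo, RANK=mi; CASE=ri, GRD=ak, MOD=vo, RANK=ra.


cell CASE=ri, GRD=ra, MOD=vo, RANK=ta:
underlying: mso-tula-vu-di-pv
1. b -> p, d -> t, g -> k, v -> f / _ #: fires at position(s) 13: msotulavudipf
2. 0 -> a / C _ C: inserts after position(s) 1, 12: masotulavudipaf
3. k -> g, t -> d / V _ V: fires at position(s) 5: masodulavudipaf
surface: masodulavudipaf

cell CASE=ta, GRD=ak, MOD=ki, RANK=pa:
underlying: mlo-tula-eg-a-am
1. b -> p, d -> t, g -> k, v -> f / _ #: no change
2. 0 -> a / C _ C: inserts after position(s) 1: malotulaegaam
3. k -> g, t -> d / V _ V: fires at position(s) 5: malodulaegaam
surface: malodulaegaam

cell CASE=ri, GRD=lu, MOD=vo, RANK=mi:
underlying: u-tula-vu-zib
1. b -> p, d -> t, g -> k, v -> f / _ #: fires at position(s) 10: utulavuzip
2. 0 -> a / C _ C: no change
3. k -> g, t -> d / V _ V: fires at position(s) 2: udulavuzip
surface: udulavuzip

cell CASE=ri, GRD=ak, MOD=vo, RANK=ra:
underlying: du-tula-vu-di-am
1. b -> p, d -> t, g -> k, v -> f / _ #: no change
2. 0 -> a / C _ C: no change
3. k -> g, t -> d / V _ V: fires at position(s) 3: dudulavudiam
surface: dudulavudiam


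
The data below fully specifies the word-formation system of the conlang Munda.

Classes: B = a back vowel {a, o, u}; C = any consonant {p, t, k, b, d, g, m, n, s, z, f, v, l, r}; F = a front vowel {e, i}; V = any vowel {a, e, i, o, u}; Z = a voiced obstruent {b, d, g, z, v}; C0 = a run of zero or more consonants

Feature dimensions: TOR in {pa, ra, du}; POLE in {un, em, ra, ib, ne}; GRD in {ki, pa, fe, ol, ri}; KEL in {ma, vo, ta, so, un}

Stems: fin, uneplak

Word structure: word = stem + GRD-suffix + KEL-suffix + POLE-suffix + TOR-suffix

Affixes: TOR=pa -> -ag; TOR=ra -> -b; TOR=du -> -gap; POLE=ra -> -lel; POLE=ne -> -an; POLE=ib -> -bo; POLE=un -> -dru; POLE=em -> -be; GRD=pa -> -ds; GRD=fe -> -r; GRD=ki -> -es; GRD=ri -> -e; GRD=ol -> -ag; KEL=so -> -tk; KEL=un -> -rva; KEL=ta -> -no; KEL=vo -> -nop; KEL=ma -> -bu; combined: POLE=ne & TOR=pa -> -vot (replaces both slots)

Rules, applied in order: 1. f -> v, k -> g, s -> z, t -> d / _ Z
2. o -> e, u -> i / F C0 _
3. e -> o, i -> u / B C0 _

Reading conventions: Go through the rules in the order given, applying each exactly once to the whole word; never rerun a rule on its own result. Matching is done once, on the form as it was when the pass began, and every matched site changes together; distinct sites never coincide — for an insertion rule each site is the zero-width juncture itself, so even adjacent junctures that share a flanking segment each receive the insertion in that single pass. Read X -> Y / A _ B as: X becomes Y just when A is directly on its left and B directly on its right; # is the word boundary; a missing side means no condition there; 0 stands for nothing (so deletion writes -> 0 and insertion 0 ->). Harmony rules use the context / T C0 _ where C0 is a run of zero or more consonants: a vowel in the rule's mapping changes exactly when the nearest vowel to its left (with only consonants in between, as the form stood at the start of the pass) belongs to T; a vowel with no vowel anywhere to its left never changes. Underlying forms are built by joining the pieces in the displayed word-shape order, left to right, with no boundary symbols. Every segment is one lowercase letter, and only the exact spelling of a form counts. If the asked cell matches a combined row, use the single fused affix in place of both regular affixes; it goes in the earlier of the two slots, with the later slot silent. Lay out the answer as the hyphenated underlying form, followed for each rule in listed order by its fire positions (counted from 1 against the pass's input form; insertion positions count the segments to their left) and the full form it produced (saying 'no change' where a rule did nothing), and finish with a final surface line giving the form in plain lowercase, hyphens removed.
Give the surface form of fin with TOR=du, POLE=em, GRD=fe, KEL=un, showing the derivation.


underlying: fin-r-rva-be-gap
1. f -> v, k -> g, s -> z, t -> d / _ Z: no change
2. o -> e, u -> i / F C0 _: no change
3. e -> o, i -> u / B C0 _: fires at position(s) 9: finrrvabogap
surface: finrrvabogap


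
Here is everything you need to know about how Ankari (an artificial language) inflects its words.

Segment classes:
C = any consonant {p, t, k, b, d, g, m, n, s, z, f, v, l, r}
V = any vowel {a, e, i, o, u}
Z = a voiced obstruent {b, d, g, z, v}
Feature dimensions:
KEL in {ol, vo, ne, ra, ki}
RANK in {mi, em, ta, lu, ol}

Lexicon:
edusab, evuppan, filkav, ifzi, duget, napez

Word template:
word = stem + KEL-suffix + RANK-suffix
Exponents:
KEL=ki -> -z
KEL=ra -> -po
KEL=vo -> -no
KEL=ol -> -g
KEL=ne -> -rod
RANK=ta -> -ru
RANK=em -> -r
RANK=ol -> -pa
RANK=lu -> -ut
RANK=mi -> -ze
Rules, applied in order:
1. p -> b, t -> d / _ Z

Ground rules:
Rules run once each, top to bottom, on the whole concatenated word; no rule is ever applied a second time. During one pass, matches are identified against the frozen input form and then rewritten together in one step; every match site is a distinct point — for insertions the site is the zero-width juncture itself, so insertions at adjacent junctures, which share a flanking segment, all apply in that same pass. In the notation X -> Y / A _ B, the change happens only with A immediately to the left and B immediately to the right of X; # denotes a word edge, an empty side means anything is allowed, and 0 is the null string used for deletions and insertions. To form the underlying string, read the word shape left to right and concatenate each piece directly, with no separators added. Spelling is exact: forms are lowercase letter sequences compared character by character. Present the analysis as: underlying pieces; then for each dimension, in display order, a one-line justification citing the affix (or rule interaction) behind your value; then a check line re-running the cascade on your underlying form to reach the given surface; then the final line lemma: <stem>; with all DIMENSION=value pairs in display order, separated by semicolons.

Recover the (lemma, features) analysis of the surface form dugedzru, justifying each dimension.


underlying: duget-z-ru
KEL=ki - signalled by the affix -z
RANK=ta - signalled by the affix -ru
check: dugetzru -> dugedzru
lemma: duget; KEL=ki; RANK=ta


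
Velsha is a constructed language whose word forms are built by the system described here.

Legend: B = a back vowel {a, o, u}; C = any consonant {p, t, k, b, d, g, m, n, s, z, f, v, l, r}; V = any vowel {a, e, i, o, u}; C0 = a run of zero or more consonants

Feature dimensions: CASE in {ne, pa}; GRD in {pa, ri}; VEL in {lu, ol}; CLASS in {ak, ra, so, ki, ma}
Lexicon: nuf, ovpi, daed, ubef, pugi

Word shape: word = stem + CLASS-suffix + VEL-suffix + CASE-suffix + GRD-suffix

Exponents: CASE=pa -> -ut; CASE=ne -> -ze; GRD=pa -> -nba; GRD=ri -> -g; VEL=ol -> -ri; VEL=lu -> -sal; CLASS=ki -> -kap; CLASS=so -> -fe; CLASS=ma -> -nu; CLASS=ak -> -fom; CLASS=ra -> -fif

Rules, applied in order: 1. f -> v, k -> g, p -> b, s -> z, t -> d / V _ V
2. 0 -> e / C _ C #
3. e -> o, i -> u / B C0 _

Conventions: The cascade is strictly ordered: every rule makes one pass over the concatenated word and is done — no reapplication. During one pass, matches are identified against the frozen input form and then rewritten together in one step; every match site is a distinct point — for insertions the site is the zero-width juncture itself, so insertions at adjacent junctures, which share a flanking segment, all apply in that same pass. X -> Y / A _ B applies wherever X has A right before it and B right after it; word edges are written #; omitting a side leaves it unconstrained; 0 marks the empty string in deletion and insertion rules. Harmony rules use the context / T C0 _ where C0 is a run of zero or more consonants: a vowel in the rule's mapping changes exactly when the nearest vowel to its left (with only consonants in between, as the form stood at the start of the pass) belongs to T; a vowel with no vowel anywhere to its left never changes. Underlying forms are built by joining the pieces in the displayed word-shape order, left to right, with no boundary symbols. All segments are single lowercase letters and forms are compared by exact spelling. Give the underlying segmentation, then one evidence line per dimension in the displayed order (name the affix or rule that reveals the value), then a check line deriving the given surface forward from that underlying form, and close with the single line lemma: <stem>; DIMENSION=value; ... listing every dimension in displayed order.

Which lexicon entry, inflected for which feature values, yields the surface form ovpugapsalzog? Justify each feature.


underlying: ovpi-kap-sal-ze-g
CASE=ne - signalled by the affix -ze
GRD=ri - signalled by the affix -g
VEL=lu - signalled by the affix -sal
CLASS=ki - signalled by the affix -kap
check: ovpikapsalzeg -> ovpigapsalzeg -> ovpigapsalzeg -> ovpugapsalzog
lemma: ovpi; CASE=ne; GRD=ri; VEL=lu; CLASS=ki


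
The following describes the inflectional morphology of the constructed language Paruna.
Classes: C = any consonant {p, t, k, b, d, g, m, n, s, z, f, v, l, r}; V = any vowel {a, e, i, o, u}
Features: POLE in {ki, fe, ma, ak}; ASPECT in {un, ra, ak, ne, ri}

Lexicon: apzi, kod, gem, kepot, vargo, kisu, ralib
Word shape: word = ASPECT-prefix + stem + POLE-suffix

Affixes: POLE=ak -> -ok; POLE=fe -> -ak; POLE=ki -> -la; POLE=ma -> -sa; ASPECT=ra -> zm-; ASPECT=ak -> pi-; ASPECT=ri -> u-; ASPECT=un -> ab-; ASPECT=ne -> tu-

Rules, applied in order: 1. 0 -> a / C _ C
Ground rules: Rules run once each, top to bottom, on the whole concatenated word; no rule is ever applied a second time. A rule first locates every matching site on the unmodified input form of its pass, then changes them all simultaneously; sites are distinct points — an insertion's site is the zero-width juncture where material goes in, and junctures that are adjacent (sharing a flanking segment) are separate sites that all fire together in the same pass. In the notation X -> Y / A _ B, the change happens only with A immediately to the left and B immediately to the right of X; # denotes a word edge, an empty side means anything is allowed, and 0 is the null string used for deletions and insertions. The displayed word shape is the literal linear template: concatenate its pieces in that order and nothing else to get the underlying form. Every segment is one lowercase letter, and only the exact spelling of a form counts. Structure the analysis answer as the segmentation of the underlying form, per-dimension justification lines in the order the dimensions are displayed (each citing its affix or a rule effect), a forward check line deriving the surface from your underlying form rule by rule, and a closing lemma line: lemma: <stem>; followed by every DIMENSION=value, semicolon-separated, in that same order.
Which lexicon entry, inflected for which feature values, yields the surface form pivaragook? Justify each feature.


underlying: pi-vargo-ok
POLE=ak - signalled by the affix -ok
ASPECT=ak - signalled by the affix pi-
check: pivargook -> pivaragook
lemma: vargo; POLE=ak; ASPECT=ak


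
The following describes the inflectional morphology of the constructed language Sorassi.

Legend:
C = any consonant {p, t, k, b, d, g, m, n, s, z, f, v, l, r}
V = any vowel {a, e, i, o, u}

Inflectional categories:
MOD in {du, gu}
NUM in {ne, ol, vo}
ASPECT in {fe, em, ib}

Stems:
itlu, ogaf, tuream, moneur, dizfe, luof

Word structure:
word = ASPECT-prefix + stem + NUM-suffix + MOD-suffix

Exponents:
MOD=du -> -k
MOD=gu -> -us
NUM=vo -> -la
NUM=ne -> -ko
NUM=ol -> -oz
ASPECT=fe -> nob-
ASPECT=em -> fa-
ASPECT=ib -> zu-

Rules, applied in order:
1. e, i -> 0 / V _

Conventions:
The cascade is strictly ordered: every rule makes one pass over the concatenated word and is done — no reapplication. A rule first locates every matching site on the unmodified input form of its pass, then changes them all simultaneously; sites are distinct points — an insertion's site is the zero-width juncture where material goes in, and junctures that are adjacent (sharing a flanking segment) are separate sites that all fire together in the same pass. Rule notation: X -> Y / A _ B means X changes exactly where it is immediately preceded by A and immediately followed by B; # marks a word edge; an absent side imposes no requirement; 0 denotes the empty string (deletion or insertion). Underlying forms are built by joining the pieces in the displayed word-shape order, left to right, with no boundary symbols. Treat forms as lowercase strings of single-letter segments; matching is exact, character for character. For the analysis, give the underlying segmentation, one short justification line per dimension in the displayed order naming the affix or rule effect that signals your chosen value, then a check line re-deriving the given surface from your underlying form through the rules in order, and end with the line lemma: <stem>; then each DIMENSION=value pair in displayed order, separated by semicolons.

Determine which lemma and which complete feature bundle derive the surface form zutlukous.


underlying: zu-itlu-ko-us
MOD=gu - signalled by the affix -us
NUM=ne - signalled by the affix -ko
ASPECT=ib - signalled by the affix zu-
check: zuitlukous -> zutlukous
lemma: itlu; MOD=gu; NUM=ne; ASPECT=ib


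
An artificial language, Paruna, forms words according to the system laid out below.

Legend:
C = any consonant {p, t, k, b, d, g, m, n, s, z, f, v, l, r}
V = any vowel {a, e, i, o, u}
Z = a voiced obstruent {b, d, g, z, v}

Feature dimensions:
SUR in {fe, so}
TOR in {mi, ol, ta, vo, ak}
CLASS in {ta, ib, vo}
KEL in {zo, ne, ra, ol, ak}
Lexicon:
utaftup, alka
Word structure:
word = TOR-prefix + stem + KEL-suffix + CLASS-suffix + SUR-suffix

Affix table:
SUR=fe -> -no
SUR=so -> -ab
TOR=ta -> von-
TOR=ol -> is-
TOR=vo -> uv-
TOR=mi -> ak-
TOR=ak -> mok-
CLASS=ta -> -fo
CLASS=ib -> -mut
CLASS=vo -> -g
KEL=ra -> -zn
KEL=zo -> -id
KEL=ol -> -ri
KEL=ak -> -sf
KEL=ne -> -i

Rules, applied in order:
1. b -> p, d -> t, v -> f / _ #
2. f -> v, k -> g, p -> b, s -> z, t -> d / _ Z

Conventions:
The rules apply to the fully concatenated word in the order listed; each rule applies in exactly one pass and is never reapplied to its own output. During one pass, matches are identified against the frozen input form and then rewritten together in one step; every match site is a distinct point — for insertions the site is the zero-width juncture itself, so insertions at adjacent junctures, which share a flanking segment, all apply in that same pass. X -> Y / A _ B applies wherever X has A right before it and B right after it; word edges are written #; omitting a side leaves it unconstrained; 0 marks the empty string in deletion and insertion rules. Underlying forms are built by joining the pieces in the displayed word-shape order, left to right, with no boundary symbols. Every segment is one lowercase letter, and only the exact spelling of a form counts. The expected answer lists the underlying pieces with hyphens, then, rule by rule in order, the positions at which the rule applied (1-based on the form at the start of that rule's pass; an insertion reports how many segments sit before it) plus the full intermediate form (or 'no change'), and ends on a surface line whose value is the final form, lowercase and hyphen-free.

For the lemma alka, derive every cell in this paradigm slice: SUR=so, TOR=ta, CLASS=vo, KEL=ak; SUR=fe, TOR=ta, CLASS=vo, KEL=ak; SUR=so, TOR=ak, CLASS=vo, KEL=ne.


cell SUR=so, TOR=ta, CLASS=vo, KEL=ak:
underlying: von-alka-sf-g-ab
1. b -> p, d -> t, v -> f / _ #: fires at position(s) 12: vonalkasfgap
2. f -> v, k -> g, p -> b, s -> z, t -> d / _ Z: fires at position(s) 9: vonalkasvgap
surface: vonalkasvgap

cell SUR=fe, TOR=ta, CLASS=vo, KEL=ak:
underlying: von-alka-sf-g-no
1. b -> p, d -> t, v -> f / _ #: no change
2. f -> v, k -> g, p -> b, s -> z, t -> d / _ Z: fires at position(s) 9: vonalkasvgno
surface: vonalkasvgno

cell SUR=so, TOR=ak, CLASS=vo, KEL=ne:
underlying: mok-alka-i-g-ab
1. b -> p, d -> t, v -> f / _ #: fires at position(s) 11: mokalkaigap
2. f -> v, k -> g, p -> b, s -> z, t -> d / _ Z: no change
surface: mokalkaigap


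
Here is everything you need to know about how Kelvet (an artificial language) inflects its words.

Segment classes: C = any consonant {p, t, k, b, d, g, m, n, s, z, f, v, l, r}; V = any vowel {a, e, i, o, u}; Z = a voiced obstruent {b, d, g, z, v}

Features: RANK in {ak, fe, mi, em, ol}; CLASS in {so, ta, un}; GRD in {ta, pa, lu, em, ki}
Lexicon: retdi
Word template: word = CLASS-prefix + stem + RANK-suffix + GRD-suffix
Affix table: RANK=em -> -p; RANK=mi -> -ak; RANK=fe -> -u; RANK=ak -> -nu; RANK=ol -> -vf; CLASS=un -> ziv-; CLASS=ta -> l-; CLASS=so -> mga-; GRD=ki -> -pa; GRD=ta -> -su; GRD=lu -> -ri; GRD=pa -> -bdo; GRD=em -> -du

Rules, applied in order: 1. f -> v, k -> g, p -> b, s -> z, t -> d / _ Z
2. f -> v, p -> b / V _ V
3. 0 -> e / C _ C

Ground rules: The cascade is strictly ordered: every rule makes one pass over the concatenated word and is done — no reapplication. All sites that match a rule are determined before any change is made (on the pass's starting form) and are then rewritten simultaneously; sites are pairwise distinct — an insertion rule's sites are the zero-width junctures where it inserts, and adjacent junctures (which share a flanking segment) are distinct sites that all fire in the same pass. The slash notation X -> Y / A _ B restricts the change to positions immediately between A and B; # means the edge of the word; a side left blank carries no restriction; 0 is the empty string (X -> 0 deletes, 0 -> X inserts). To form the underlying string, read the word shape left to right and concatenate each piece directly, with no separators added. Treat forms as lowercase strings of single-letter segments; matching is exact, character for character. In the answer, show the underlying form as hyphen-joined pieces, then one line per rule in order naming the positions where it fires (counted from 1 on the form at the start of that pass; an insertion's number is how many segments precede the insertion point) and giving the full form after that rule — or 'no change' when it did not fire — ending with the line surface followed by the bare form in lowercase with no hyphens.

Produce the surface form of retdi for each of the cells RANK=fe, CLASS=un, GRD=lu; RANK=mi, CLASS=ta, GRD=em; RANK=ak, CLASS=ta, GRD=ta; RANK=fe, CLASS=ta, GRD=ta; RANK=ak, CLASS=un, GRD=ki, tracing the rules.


cell RANK=fe, CLASS=un, GRD=lu:
underlying: ziv-retdi-u-ri
1. f -> v, k -> g, p -> b, s -> z, t -> d / _ Z: fires at position(s) 6: zivreddiuri
2. f -> v, p -> b / V _ V: no change
3. 0 -> e / C _ C: inserts after position(s) 3, 6: ziveredediuri
surface: ziveredediuri

cell RANK=mi, CLASS=ta, GRD=em:
underlying: l-retdi-ak-du
1. f -> v, k -> g, p -> b, s -> z, t -> d / _ Z: fires at position(s) 4, 8: lreddiagdu
2. f -> v, p -> b / V _ V: no change
3. 0 -> e / C _ C: inserts after position(s) 1, 4, 8: leredediagedu
surface: leredediagedu

cell RANK=ak, CLASS=ta, GRD=ta:
underlying: l-retdi-nu-su
1. f -> v, k -> g, p -> b, s -> z, t -> d / _ Z: fires at position(s) 4: lreddinusu
2. f -> v, p -> b / V _ V: no change
3. 0 -> e / C _ C: inserts after position(s) 1, 4: lerededinusu
surface: lerededinusu

cell RANK=fe, CLASS=ta, GRD=ta:
underlying: l-retdi-u-su
1. f -> v, k -> g, p -> b, s -> z, t -> d / _ Z: fires at position(s) 4: lreddiusu
2. f -> v, p -> b / V _ V: no change
3. 0 -> e / C _ C: inserts after position(s) 1, 4: leredediusu
surface: leredediusu

cell RANK=ak, CLASS=un, GRD=ki:
underlying: ziv-retdi-nu-pa
1. f -> v, k -> g, p -> b, s -> z, t -> d / _ Z: fires at position(s) 6: zivreddinupa
2. f -> v, p -> b / V _ V: fires at position(s) 11: zivreddinuba
3. 0 -> e / C _ C: inserts after position(s) 3, 6: ziverededinuba
surface: ziverededinuba


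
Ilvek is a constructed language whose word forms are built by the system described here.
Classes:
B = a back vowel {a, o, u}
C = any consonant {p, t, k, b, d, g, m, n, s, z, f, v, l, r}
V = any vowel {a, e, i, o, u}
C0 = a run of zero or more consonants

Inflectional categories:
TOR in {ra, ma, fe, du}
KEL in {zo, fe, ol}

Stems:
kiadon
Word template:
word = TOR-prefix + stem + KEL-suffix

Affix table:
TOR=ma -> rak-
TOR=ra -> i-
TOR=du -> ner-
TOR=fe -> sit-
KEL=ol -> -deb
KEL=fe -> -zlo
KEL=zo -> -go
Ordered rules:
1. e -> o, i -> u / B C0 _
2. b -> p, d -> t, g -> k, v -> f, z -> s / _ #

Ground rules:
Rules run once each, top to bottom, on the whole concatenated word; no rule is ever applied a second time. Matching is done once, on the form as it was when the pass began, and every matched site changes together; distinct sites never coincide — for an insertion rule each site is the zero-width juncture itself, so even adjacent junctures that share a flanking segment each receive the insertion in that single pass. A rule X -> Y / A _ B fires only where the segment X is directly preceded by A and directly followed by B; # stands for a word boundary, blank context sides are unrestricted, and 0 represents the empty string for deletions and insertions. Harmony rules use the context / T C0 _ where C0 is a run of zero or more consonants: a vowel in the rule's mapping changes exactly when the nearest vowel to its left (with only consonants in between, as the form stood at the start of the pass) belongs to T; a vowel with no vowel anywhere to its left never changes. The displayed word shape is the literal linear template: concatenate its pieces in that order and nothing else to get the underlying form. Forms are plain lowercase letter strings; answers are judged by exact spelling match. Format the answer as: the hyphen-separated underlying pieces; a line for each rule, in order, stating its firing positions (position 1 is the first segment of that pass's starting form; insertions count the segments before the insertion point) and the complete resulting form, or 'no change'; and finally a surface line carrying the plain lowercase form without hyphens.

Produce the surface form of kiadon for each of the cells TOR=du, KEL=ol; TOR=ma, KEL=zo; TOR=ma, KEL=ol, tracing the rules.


cell TOR=du, KEL=ol:
underlying: ner-kiadon-deb
1. e -> o, i -> u / B C0 _: fires at position(s) 11: nerkiadondob
2. b -> p, d -> t, g -> k, v -> f, z -> s / _ #: fires at position(s) 12: nerkiadondop
surface: nerkiadondop

cell TOR=ma, KEL=zo:
underlying: rak-kiadon-go
1. e -> o, i -> u / B C0 _: fires at position(s) 5: rakkuadongo
2. b -> p, d -> t, g -> k, v -> f, z -> s / _ #: no change
surface: rakkuadongo

cell TOR=ma, KEL=ol:
underlying: rak-kiadon-deb
1. e -> o, i -> u / B C0 _: fires at position(s) 5, 11: rakkuadondob
2. b -> p, d -> t, g -> k, v -> f, z -> s / _ #: fires at position(s) 12: rakkuadondop
surface: rakkuadondop


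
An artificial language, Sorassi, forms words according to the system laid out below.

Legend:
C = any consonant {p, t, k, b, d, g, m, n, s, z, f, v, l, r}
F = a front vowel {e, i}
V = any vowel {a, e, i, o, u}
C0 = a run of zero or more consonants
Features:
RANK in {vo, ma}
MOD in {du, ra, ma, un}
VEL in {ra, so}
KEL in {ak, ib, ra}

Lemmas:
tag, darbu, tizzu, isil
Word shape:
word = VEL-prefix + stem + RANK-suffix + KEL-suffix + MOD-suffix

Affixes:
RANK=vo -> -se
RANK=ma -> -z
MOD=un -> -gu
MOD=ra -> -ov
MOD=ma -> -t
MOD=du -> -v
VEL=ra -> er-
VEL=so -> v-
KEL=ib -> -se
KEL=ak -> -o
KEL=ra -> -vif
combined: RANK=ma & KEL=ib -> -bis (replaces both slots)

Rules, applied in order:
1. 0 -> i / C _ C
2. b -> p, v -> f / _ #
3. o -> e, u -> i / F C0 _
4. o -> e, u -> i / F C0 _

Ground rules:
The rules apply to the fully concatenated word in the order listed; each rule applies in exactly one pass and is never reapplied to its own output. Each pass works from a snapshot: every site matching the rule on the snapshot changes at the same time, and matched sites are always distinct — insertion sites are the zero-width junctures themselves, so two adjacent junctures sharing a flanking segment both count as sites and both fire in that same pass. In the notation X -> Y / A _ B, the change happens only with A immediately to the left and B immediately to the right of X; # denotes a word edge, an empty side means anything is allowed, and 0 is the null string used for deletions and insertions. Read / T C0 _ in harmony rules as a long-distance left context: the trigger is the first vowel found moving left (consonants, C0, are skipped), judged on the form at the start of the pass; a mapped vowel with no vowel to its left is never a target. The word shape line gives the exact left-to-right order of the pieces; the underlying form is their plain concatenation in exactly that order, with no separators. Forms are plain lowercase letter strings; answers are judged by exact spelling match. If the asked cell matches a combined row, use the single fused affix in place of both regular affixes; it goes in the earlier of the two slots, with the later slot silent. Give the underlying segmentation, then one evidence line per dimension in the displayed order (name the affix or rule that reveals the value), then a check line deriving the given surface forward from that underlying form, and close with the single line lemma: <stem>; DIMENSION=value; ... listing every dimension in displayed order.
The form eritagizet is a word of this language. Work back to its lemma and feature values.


underlying: er-tag-z-o-t
RANK=ma - signalled by the affix -z
MOD=ma - signalled by the affix -t
VEL=ra - signalled by the affix er-
KEL=ak - signalled by the affix -o
check: ertagzot -> eritagizot -> eritagizot -> eritagizet -> eritagizet
lemma: tag; RANK=ma; MOD=ma; VEL=ra; KEL=ak


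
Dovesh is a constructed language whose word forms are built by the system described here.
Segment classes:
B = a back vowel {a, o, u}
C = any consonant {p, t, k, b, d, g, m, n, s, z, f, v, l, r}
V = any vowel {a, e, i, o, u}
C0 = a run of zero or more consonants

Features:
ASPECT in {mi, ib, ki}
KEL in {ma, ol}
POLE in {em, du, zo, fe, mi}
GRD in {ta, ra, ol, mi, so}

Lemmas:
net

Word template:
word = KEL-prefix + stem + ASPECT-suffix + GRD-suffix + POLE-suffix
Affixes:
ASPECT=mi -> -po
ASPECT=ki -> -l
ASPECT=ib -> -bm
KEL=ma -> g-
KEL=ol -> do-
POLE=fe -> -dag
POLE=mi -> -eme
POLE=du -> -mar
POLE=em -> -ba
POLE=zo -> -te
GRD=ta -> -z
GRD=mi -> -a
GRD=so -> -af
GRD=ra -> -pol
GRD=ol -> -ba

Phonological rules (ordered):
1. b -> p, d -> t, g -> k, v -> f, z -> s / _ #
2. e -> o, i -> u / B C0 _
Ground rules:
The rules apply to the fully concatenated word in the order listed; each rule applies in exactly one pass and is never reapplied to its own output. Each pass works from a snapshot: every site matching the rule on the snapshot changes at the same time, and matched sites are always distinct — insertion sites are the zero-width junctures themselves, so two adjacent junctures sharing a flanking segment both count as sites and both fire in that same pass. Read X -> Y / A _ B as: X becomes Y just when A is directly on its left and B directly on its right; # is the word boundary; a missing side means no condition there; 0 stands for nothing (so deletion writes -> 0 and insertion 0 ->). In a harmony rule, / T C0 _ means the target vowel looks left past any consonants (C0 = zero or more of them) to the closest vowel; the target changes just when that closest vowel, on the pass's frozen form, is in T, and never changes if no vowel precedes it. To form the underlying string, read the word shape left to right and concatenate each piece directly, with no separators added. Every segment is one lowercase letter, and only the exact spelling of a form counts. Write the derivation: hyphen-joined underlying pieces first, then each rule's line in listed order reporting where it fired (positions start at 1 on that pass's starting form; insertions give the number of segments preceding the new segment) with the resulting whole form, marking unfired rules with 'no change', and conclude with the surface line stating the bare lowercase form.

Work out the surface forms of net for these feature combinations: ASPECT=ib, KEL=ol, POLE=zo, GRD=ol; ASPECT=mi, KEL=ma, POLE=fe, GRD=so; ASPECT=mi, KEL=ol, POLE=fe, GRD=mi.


cell ASPECT=ib, KEL=ol, POLE=zo, GRD=ol:
underlying: do-net-bm-ba-te
1. b -> p, d -> t, g -> k, v -> f, z -> s / _ #: no change
2. e -> o, i -> u / B C0 _: fires at position(s) 4, 11: donotbmbato
surface: donotbmbato

cell ASPECT=mi, KEL=ma, POLE=fe, GRD=so:
underlying: g-net-po-af-dag
1. b -> p, d -> t, g -> k, v -> f, z -> s / _ #: fires at position(s) 11: gnetpoafdak
2. e -> o, i -> u / B C0 _: no change
surface: gnetpoafdak

cell ASPECT=mi, KEL=ol, POLE=fe, GRD=mi:
underlying: do-net-po-a-dag
1. b -> p, d -> t, g -> k, v -> f, z -> s / _ #: fires at position(s) 11: donetpoadak
2. e -> o, i -> u / B C0 _: fires at position(s) 4: donotpoadak
surface: donotpoadak
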